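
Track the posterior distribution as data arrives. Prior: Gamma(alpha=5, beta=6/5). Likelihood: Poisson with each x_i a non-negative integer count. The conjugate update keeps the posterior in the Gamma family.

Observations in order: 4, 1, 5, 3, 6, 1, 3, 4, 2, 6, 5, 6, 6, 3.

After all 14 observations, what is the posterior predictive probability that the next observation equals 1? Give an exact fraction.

obs 1: x=4 → posterior Gamma(9, 11/5)
obs 2: x=1 → posterior Gamma(10, 16/5)
obs 3: x=5 → posterior Gamma(15, 21/5)
obs 4: x=3 → posterior Gamma(18, 26/5)
obs 5: x=6 → posterior Gamma(24, 31/5)
obs 6: x=1 → posterior Gamma(25, 36/5)
obs 7: x=3 → posterior Gamma(28, 41/5)
obs 8: x=4 → posterior Gamma(32, 46/5)
obs 9: x=2 → posterior Gamma(34, 51/5)
obs 10: x=6 → posterior Gamma(40, 56/5)
obs 11: x=5 → posterior Gamma(45, 61/5)
obs 12: x=6 → posterior Gamma(51, 66/5)
obs 13: x=6 → posterior Gamma(57, 71/5)
obs 14: x=3 → posterior Gamma(60, 76/5)

7060176151609190000391969501453362670575172167331872059996839201166315955619099594653760643661513710884846410137600/87189642485960958202911070585860771696964072404731750085525219437990967093723439943475549906831683116791055225665627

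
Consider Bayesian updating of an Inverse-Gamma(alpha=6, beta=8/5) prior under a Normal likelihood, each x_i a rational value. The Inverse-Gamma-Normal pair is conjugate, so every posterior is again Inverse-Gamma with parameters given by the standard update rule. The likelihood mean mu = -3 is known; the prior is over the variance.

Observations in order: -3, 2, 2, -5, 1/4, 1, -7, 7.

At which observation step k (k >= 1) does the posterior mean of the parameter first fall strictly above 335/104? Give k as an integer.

obs 1: x=-3 → posterior Inverse-Gamma(13/2, 8/5)
obs 2: x=2 → posterior Inverse-Gamma(7, 141/10)
obs 3: x=2 → posterior Inverse-Gamma(15/2, 133/5)
obs 4: x=-5 → posterior Inverse-Gamma(8, 143/5)
obs 5: x=1/4 → posterior Inverse-Gamma(17/2, 5421/160)
obs 6: x=1 → posterior Inverse-Gamma(9, 6701/160)
obs 7: x=-7 → posterior Inverse-Gamma(19/2, 7981/160)
obs 8: x=7 → posterior Inverse-Gamma(10, 15981/160)

k = 3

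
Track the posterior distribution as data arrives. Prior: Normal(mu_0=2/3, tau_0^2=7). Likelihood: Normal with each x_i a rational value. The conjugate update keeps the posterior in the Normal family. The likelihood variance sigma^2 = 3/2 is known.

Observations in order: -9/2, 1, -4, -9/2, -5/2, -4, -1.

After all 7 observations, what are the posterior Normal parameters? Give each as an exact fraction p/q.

mu_0=-271/101, tau_0^2=21/101

obs 1: x=-9/2 → posterior Normal(-61/17, 21/17)
obs 2: x=1 → posterior Normal(-47/31, 21/31)
obs 3: x=-4 → posterior Normal(-103/45, 7/15)
obs 4: x=-9/2 → posterior Normal(-166/59, 21/59)
obs 5: x=-5/2 → posterior Normal(-201/73, 21/73)
obs 6: x=-4 → posterior Normal(-257/87, 7/29)
obs 7: x=-1 → posterior Normal(-271/101, 21/101)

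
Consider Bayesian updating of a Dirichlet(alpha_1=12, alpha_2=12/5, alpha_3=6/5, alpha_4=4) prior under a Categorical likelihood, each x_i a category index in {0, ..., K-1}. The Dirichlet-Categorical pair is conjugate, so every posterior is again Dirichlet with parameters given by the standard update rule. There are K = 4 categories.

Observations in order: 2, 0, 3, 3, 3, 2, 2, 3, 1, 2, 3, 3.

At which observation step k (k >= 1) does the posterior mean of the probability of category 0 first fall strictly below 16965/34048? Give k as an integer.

obs 1: x=2 → posterior Dirichlet(12, 12/5, 11/5, 4)
obs 2: x=0 → posterior Dirichlet(13, 12/5, 11/5, 4)
obs 3: x=3 → posterior Dirichlet(13, 12/5, 11/5, 5)
obs 4: x=3 → posterior Dirichlet(13, 12/5, 11/5, 6)
obs 5: x=3 → posterior Dirichlet(13, 12/5, 11/5, 7)
obs 6: x=2 → posterior Dirichlet(13, 12/5, 16/5, 7)
obs 7: x=2 → posterior Dirichlet(13, 12/5, 21/5, 7)
obs 8: x=3 → posterior Dirichlet(13, 12/5, 21/5, 8)
obs 9: x=1 → posterior Dirichlet(13, 17/5, 21/5, 8)
obs 10: x=2 → posterior Dirichlet(13, 17/5, 26/5, 8)
obs 11: x=3 → posterior Dirichlet(13, 17/5, 26/5, 9)
obs 12: x=3 → posterior Dirichlet(13, 17/5, 26/5, 10)

k = 7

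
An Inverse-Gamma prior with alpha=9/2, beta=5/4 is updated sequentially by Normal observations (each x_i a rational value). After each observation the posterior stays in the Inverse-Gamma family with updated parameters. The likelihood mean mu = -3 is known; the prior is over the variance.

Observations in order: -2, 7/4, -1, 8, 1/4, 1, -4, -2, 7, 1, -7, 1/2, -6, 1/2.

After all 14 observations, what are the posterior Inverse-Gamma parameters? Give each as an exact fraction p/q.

obs 1: x=-2 → posterior Inverse-Gamma(5, 7/4)
obs 2: x=7/4 → posterior Inverse-Gamma(11/2, 417/32)
obs 3: x=-1 → posterior Inverse-Gamma(6, 481/32)
obs 4: x=8 → posterior Inverse-Gamma(13/2, 2417/32)
obs 5: x=1/4 → posterior Inverse-Gamma(7, 1293/16)
obs 6: x=1 → posterior Inverse-Gamma(15/2, 1421/16)
obs 7: x=-4 → posterior Inverse-Gamma(8, 1429/16)
obs 8: x=-2 → posterior Inverse-Gamma(17/2, 1437/16)
obs 9: x=7 → posterior Inverse-Gamma(9, 2237/16)
obs 10: x=1 → posterior Inverse-Gamma(19/2, 2365/16)
obs 11: x=-7 → posterior Inverse-Gamma(10, 2493/16)
obs 12: x=1/2 → posterior Inverse-Gamma(21/2, 2591/16)
obs 13: x=-6 → posterior Inverse-Gamma(11, 2663/16)
obs 14: x=1/2 → posterior Inverse-Gamma(23/2, 2761/16)

alpha=23/2, beta=2761/16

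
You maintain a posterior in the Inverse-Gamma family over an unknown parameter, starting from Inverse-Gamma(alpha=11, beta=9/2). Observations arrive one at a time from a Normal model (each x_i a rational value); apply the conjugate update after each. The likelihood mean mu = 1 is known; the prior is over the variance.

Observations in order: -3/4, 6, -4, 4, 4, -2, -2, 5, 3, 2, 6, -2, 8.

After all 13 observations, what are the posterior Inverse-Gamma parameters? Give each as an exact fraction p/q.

alpha=35/2, beta=3233/32

obs 1: x=-3/4 → posterior Inverse-Gamma(23/2, 193/32)
obs 2: x=6 → posterior Inverse-Gamma(12, 593/32)
obs 3: x=-4 → posterior Inverse-Gamma(25/2, 993/32)
obs 4: x=4 → posterior Inverse-Gamma(13, 1137/32)
obs 5: x=4 → posterior Inverse-Gamma(27/2, 1281/32)
obs 6: x=-2 → posterior Inverse-Gamma(14, 1425/32)
obs 7: x=-2 → posterior Inverse-Gamma(29/2, 1569/32)
obs 8: x=5 → posterior Inverse-Gamma(15, 1825/32)
obs 9: x=3 → posterior Inverse-Gamma(31/2, 1889/32)
obs 10: x=2 → posterior Inverse-Gamma(16, 1905/32)
obs 11: x=6 → posterior Inverse-Gamma(33/2, 2305/32)
obs 12: x=-2 → posterior Inverse-Gamma(17, 2449/32)
obs 13: x=8 → posterior Inverse-Gamma(35/2, 3233/32)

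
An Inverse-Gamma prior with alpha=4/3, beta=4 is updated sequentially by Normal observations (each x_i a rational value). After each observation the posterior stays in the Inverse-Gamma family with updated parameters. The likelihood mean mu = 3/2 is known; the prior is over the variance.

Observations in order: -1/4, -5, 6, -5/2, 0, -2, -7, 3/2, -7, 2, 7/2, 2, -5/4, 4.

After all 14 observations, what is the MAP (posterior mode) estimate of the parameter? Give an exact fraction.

915/64

obs 1: x=-1/4 → posterior Inverse-Gamma(11/6, 177/32)
obs 2: x=-5 → posterior Inverse-Gamma(7/3, 853/32)
obs 3: x=6 → posterior Inverse-Gamma(17/6, 1177/32)
obs 4: x=-5/2 → posterior Inverse-Gamma(10/3, 1433/32)
obs 5: x=0 → posterior Inverse-Gamma(23/6, 1469/32)
obs 6: x=-2 → posterior Inverse-Gamma(13/3, 1665/32)
obs 7: x=-7 → posterior Inverse-Gamma(29/6, 2821/32)
obs 8: x=3/2 → posterior Inverse-Gamma(16/3, 2821/32)
obs 9: x=-7 → posterior Inverse-Gamma(35/6, 3977/32)
obs 10: x=2 → posterior Inverse-Gamma(19/3, 3981/32)
obs 11: x=7/2 → posterior Inverse-Gamma(41/6, 4045/32)
obs 12: x=2 → posterior Inverse-Gamma(22/3, 4049/32)
obs 13: x=-5/4 → posterior Inverse-Gamma(47/6, 2085/16)
obs 14: x=4 → posterior Inverse-Gamma(25/3, 2135/16)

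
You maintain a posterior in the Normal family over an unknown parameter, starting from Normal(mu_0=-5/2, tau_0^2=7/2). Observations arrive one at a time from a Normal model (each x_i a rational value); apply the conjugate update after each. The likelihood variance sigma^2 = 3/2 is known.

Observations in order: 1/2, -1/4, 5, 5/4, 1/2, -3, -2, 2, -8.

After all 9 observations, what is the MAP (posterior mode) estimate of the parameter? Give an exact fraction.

-71/132

obs 1: x=1/2 → posterior Normal(-2/5, 21/20)
obs 2: x=-1/4 → posterior Normal(-23/68, 21/34)
obs 3: x=5 → posterior Normal(39/32, 7/16)
obs 4: x=5/4 → posterior Normal(38/31, 21/62)
obs 5: x=1/2 → posterior Normal(83/76, 21/76)
obs 6: x=-3 → posterior Normal(41/90, 7/30)
obs 7: x=-2 → posterior Normal(1/8, 21/104)
obs 8: x=2 → posterior Normal(41/118, 21/118)
obs 9: x=-8 → posterior Normal(-71/132, 7/44)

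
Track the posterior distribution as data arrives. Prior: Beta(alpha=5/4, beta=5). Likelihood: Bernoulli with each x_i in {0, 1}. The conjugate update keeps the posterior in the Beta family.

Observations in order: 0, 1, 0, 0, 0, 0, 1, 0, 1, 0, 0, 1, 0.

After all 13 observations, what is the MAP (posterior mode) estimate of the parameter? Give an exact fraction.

17/69

obs 1: x=0 → posterior Beta(5/4, 6)
obs 2: x=1 → posterior Beta(9/4, 6)
obs 3: x=0 → posterior Beta(9/4, 7)
obs 4: x=0 → posterior Beta(9/4, 8)
obs 5: x=0 → posterior Beta(9/4, 9)
obs 6: x=0 → posterior Beta(9/4, 10)
obs 7: x=1 → posterior Beta(13/4, 10)
obs 8: x=0 → posterior Beta(13/4, 11)
obs 9: x=1 → posterior Beta(17/4, 11)
obs 10: x=0 → posterior Beta(17/4, 12)
obs 11: x=0 → posterior Beta(17/4, 13)
obs 12: x=1 → posterior Beta(21/4, 13)
obs 13: x=0 → posterior Beta(21/4, 14)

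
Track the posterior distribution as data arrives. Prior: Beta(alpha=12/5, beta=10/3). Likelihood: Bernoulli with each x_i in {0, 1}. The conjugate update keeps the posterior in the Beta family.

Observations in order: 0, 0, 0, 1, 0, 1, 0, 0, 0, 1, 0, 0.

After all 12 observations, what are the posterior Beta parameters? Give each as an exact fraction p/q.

obs 1: x=0 → posterior Beta(12/5, 13/3)
obs 2: x=0 → posterior Beta(12/5, 16/3)
obs 3: x=0 → posterior Beta(12/5, 19/3)
obs 4: x=1 → posterior Beta(17/5, 19/3)
obs 5: x=0 → posterior Beta(17/5, 22/3)
obs 6: x=1 → posterior Beta(22/5, 22/3)
obs 7: x=0 → posterior Beta(22/5, 25/3)
obs 8: x=0 → posterior Beta(22/5, 28/3)
obs 9: x=0 → posterior Beta(22/5, 31/3)
obs 10: x=1 → posterior Beta(27/5, 31/3)
obs 11: x=0 → posterior Beta(27/5, 34/3)
obs 12: x=0 → posterior Beta(27/5, 37/3)

alpha=27/5, beta=37/3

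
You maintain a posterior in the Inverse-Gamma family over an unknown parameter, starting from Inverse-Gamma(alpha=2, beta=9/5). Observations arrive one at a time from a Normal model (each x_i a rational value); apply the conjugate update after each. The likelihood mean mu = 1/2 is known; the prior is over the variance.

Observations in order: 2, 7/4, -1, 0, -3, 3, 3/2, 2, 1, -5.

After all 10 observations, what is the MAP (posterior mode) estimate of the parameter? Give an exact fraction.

obs 1: x=2 → posterior Inverse-Gamma(5/2, 117/40)
obs 2: x=7/4 → posterior Inverse-Gamma(3, 593/160)
obs 3: x=-1 → posterior Inverse-Gamma(7/2, 773/160)
obs 4: x=0 → posterior Inverse-Gamma(4, 793/160)
obs 5: x=-3 → posterior Inverse-Gamma(9/2, 1773/160)
obs 6: x=3 → posterior Inverse-Gamma(5, 2273/160)
obs 7: x=3/2 → posterior Inverse-Gamma(11/2, 2353/160)
obs 8: x=2 → posterior Inverse-Gamma(6, 2533/160)
obs 9: x=1 → posterior Inverse-Gamma(13/2, 2553/160)
obs 10: x=-5 → posterior Inverse-Gamma(7, 4973/160)

4973/1280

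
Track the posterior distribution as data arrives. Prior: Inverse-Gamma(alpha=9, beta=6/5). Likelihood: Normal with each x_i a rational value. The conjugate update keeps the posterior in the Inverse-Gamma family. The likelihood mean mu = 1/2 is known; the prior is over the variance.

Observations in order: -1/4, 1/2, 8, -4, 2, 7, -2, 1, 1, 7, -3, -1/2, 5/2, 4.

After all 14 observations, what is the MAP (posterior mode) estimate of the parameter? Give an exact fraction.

obs 1: x=-1/4 → posterior Inverse-Gamma(19/2, 237/160)
obs 2: x=1/2 → posterior Inverse-Gamma(10, 237/160)
obs 3: x=8 → posterior Inverse-Gamma(21/2, 4737/160)
obs 4: x=-4 → posterior Inverse-Gamma(11, 6357/160)
obs 5: x=2 → posterior Inverse-Gamma(23/2, 6537/160)
obs 6: x=7 → posterior Inverse-Gamma(12, 9917/160)
obs 7: x=-2 → posterior Inverse-Gamma(25/2, 10417/160)
obs 8: x=1 → posterior Inverse-Gamma(13, 10437/160)
obs 9: x=1 → posterior Inverse-Gamma(27/2, 10457/160)
obs 10: x=7 → posterior Inverse-Gamma(14, 13837/160)
obs 11: x=-3 → posterior Inverse-Gamma(29/2, 14817/160)
obs 12: x=-1/2 → posterior Inverse-Gamma(15, 14897/160)
obs 13: x=5/2 → posterior Inverse-Gamma(31/2, 15217/160)
obs 14: x=4 → posterior Inverse-Gamma(16, 16197/160)

16197/2720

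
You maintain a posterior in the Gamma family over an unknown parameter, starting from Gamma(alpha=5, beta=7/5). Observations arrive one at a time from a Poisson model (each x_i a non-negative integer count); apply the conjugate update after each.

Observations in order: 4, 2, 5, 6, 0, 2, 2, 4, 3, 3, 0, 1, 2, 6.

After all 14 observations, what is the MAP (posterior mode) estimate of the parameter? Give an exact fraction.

20/7

obs 1: x=4 → posterior Gamma(9, 12/5)
obs 2: x=2 → posterior Gamma(11, 17/5)
obs 3: x=5 → posterior Gamma(16, 22/5)
obs 4: x=6 → posterior Gamma(22, 27/5)
obs 5: x=0 → posterior Gamma(22, 32/5)
obs 6: x=2 → posterior Gamma(24, 37/5)
obs 7: x=2 → posterior Gamma(26, 42/5)
obs 8: x=4 → posterior Gamma(30, 47/5)
obs 9: x=3 → posterior Gamma(33, 52/5)
obs 10: x=3 → posterior Gamma(36, 57/5)
obs 11: x=0 → posterior Gamma(36, 62/5)
obs 12: x=1 → posterior Gamma(37, 67/5)
obs 13: x=2 → posterior Gamma(39, 72/5)
obs 14: x=6 → posterior Gamma(45, 77/5)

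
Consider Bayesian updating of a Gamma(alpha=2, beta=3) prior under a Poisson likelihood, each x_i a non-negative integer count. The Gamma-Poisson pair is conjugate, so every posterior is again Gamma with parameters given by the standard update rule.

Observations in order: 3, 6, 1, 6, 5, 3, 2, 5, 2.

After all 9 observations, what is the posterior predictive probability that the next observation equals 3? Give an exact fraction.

458949214052846969884420438788696031887360/2137210935411428674141543654682486133398329

obs 1: x=3 → posterior Gamma(5, 4)
obs 2: x=6 → posterior Gamma(11, 5)
obs 3: x=1 → posterior Gamma(12, 6)
obs 4: x=6 → posterior Gamma(18, 7)
obs 5: x=5 → posterior Gamma(23, 8)
obs 6: x=3 → posterior Gamma(26, 9)
obs 7: x=2 → posterior Gamma(28, 10)
obs 8: x=5 → posterior Gamma(33, 11)
obs 9: x=2 → posterior Gamma(35, 12)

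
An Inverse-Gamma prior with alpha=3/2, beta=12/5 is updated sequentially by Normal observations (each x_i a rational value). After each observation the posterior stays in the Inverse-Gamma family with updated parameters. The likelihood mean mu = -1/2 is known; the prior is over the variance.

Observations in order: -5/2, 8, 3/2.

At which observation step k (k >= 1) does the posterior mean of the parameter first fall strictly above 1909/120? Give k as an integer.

obs 1: x=-5/2 → posterior Inverse-Gamma(2, 22/5)
obs 2: x=8 → posterior Inverse-Gamma(5/2, 1621/40)
obs 3: x=3/2 → posterior Inverse-Gamma(3, 1701/40)

k = 2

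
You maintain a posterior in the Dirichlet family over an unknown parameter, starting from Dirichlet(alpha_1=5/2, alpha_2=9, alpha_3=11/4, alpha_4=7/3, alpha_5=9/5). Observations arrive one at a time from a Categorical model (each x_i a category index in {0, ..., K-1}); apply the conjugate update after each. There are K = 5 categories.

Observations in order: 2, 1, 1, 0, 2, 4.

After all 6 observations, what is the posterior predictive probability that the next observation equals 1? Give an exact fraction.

obs 1: x=2 → posterior Dirichlet(5/2, 9, 15/4, 7/3, 9/5)
obs 2: x=1 → posterior Dirichlet(5/2, 10, 15/4, 7/3, 9/5)
obs 3: x=1 → posterior Dirichlet(5/2, 11, 15/4, 7/3, 9/5)
obs 4: x=0 → posterior Dirichlet(7/2, 11, 15/4, 7/3, 9/5)
obs 5: x=2 → posterior Dirichlet(7/2, 11, 19/4, 7/3, 9/5)
obs 6: x=4 → posterior Dirichlet(7/2, 11, 19/4, 7/3, 14/5)

60/133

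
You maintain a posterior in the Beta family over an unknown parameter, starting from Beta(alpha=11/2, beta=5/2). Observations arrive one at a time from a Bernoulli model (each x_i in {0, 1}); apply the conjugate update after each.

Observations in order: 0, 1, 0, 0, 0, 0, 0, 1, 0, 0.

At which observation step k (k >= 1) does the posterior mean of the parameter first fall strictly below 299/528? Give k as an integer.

k = 4

obs 1: x=0 → posterior Beta(11/2, 7/2)
obs 2: x=1 → posterior Beta(13/2, 7/2)
obs 3: x=0 → posterior Beta(13/2, 9/2)
obs 4: x=0 → posterior Beta(13/2, 11/2)
obs 5: x=0 → posterior Beta(13/2, 13/2)
obs 6: x=0 → posterior Beta(13/2, 15/2)
obs 7: x=0 → posterior Beta(13/2, 17/2)
obs 8: x=1 → posterior Beta(15/2, 17/2)
obs 9: x=0 → posterior Beta(15/2, 19/2)
obs 10: x=0 → posterior Beta(15/2, 21/2)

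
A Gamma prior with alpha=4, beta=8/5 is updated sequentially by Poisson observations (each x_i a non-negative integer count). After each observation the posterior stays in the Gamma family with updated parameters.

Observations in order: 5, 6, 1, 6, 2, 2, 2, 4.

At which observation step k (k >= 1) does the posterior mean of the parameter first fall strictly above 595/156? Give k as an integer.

k = 2

obs 1: x=5 → posterior Gamma(9, 13/5)
obs 2: x=6 → posterior Gamma(15, 18/5)
obs 3: x=1 → posterior Gamma(16, 23/5)
obs 4: x=6 → posterior Gamma(22, 28/5)
obs 5: x=2 → posterior Gamma(24, 33/5)
obs 6: x=2 → posterior Gamma(26, 38/5)
obs 7: x=2 → posterior Gamma(28, 43/5)
obs 8: x=4 → posterior Gamma(32, 48/5)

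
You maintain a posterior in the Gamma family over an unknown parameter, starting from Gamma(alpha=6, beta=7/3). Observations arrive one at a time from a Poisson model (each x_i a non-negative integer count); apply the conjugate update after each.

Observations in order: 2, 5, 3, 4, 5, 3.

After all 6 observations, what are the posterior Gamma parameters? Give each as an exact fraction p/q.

obs 1: x=2 → posterior Gamma(8, 10/3)
obs 2: x=5 → posterior Gamma(13, 13/3)
obs 3: x=3 → posterior Gamma(16, 16/3)
obs 4: x=4 → posterior Gamma(20, 19/3)
obs 5: x=5 → posterior Gamma(25, 22/3)
obs 6: x=3 → posterior Gamma(28, 25/3)

alpha=28, beta=25/3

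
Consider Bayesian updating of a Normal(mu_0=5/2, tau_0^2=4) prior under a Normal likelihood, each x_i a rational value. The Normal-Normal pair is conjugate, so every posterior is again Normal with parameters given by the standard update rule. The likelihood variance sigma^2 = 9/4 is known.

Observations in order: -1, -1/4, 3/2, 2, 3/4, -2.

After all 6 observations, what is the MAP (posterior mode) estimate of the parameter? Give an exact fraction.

11/30

obs 1: x=-1 → posterior Normal(13/50, 36/25)
obs 2: x=-1/4 → posterior Normal(5/82, 36/41)
obs 3: x=3/2 → posterior Normal(53/114, 12/19)
obs 4: x=2 → posterior Normal(117/146, 36/73)
obs 5: x=3/4 → posterior Normal(141/178, 36/89)
obs 6: x=-2 → posterior Normal(11/30, 12/35)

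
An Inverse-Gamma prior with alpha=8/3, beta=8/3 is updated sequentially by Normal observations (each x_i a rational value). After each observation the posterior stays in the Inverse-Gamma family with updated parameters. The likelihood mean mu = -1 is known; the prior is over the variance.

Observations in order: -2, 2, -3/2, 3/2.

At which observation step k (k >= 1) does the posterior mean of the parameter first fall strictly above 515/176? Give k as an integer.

k = 4

obs 1: x=-2 → posterior Inverse-Gamma(19/6, 19/6)
obs 2: x=2 → posterior Inverse-Gamma(11/3, 23/3)
obs 3: x=-3/2 → posterior Inverse-Gamma(25/6, 187/24)
obs 4: x=3/2 → posterior Inverse-Gamma(14/3, 131/12)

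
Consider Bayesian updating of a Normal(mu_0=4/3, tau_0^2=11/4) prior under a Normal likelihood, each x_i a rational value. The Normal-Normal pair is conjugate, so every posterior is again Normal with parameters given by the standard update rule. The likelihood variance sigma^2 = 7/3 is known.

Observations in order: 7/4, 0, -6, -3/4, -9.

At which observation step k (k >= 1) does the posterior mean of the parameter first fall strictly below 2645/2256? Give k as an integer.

k = 2

obs 1: x=7/4 → posterior Normal(1141/732, 77/61)
obs 2: x=0 → posterior Normal(1141/1128, 77/94)
obs 3: x=-6 → posterior Normal(-1235/1524, 77/127)
obs 4: x=-3/4 → posterior Normal(-383/480, 77/160)
obs 5: x=-9 → posterior Normal(-1274/579, 77/193)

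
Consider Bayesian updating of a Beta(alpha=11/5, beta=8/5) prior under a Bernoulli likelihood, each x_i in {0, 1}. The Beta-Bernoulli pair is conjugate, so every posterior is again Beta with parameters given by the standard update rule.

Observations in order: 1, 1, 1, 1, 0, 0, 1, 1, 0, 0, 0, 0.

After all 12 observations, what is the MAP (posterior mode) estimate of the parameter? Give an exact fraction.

obs 1: x=1 → posterior Beta(16/5, 8/5)
obs 2: x=1 → posterior Beta(21/5, 8/5)
obs 3: x=1 → posterior Beta(26/5, 8/5)
obs 4: x=1 → posterior Beta(31/5, 8/5)
obs 5: x=0 → posterior Beta(31/5, 13/5)
obs 6: x=0 → posterior Beta(31/5, 18/5)
obs 7: x=1 → posterior Beta(36/5, 18/5)
obs 8: x=1 → posterior Beta(41/5, 18/5)
obs 9: x=0 → posterior Beta(41/5, 23/5)
obs 10: x=0 → posterior Beta(41/5, 28/5)
obs 11: x=0 → posterior Beta(41/5, 33/5)
obs 12: x=0 → posterior Beta(41/5, 38/5)

12/23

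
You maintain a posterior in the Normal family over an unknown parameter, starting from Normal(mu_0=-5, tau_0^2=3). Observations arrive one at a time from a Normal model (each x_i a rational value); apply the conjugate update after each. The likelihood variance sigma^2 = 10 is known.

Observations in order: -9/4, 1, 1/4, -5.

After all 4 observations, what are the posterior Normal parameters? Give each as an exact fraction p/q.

obs 1: x=-9/4 → posterior Normal(-227/52, 30/13)
obs 2: x=1 → posterior Normal(-215/64, 15/8)
obs 3: x=1/4 → posterior Normal(-53/19, 30/19)
obs 4: x=-5 → posterior Normal(-34/11, 15/11)

mu_0=-34/11, tau_0^2=15/11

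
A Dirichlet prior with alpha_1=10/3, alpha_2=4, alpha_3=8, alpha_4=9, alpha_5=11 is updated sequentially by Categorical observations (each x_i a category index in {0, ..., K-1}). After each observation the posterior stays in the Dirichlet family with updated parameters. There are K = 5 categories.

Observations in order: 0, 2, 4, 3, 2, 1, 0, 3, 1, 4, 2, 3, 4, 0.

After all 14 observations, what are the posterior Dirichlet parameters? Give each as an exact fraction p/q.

alpha_1=19/3, alpha_2=6, alpha_3=11, alpha_4=12, alpha_5=14

obs 1: x=0 → posterior Dirichlet(13/3, 4, 8, 9, 11)
obs 2: x=2 → posterior Dirichlet(13/3, 4, 9, 9, 11)
obs 3: x=4 → posterior Dirichlet(13/3, 4, 9, 9, 12)
obs 4: x=3 → posterior Dirichlet(13/3, 4, 9, 10, 12)
obs 5: x=2 → posterior Dirichlet(13/3, 4, 10, 10, 12)
obs 6: x=1 → posterior Dirichlet(13/3, 5, 10, 10, 12)
obs 7: x=0 → posterior Dirichlet(16/3, 5, 10, 10, 12)
obs 8: x=3 → posterior Dirichlet(16/3, 5, 10, 11, 12)
obs 9: x=1 → posterior Dirichlet(16/3, 6, 10, 11, 12)
obs 10: x=4 → posterior Dirichlet(16/3, 6, 10, 11, 13)
obs 11: x=2 → posterior Dirichlet(16/3, 6, 11, 11, 13)
obs 12: x=3 → posterior Dirichlet(16/3, 6, 11, 12, 13)
obs 13: x=4 → posterior Dirichlet(16/3, 6, 11, 12, 14)
obs 14: x=0 → posterior Dirichlet(19/3, 6, 11, 12, 14)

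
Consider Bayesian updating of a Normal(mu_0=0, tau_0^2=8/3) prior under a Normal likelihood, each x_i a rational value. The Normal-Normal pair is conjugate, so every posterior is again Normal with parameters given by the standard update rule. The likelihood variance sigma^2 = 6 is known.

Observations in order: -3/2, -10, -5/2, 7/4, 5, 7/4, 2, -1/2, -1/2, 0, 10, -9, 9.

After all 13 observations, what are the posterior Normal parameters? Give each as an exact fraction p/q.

obs 1: x=-3/2 → posterior Normal(-6/13, 24/13)
obs 2: x=-10 → posterior Normal(-46/17, 24/17)
obs 3: x=-5/2 → posterior Normal(-8/3, 8/7)
obs 4: x=7/4 → posterior Normal(-49/25, 24/25)
obs 5: x=5 → posterior Normal(-1, 24/29)
obs 6: x=7/4 → posterior Normal(-2/3, 8/11)
obs 7: x=2 → posterior Normal(-14/37, 24/37)
obs 8: x=-1/2 → posterior Normal(-16/41, 24/41)
obs 9: x=-1/2 → posterior Normal(-2/5, 8/15)
obs 10: x=0 → posterior Normal(-18/49, 24/49)
obs 11: x=10 → posterior Normal(22/53, 24/53)
obs 12: x=-9 → posterior Normal(-14/57, 8/19)
obs 13: x=9 → posterior Normal(22/61, 24/61)

mu_0=22/61, tau_0^2=24/61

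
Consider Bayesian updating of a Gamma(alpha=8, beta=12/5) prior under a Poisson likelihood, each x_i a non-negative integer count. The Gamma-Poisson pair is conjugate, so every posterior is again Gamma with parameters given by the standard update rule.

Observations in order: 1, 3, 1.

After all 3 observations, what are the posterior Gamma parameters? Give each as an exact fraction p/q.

alpha=13, beta=27/5

obs 1: x=1 → posterior Gamma(9, 17/5)
obs 2: x=3 → posterior Gamma(12, 22/5)
obs 3: x=1 → posterior Gamma(13, 27/5)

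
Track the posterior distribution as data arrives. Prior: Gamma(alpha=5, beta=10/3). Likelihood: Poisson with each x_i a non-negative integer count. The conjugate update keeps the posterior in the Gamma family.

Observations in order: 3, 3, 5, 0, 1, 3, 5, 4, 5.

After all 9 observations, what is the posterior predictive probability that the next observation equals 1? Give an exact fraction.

10627443246099282453516965123206670488470519026550849339/59029581035870565171200000000000000000000000000000000000

obs 1: x=3 → posterior Gamma(8, 13/3)
obs 2: x=3 → posterior Gamma(11, 16/3)
obs 3: x=5 → posterior Gamma(16, 19/3)
obs 4: x=0 → posterior Gamma(16, 22/3)
obs 5: x=1 → posterior Gamma(17, 25/3)
obs 6: x=3 → posterior Gamma(20, 28/3)
obs 7: x=5 → posterior Gamma(25, 31/3)
obs 8: x=4 → posterior Gamma(29, 34/3)
obs 9: x=5 → posterior Gamma(34, 37/3)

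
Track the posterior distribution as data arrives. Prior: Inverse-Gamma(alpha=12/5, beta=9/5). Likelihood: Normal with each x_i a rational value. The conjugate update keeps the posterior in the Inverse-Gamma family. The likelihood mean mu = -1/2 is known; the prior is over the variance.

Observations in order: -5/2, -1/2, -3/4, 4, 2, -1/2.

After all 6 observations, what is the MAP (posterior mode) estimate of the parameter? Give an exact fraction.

obs 1: x=-5/2 → posterior Inverse-Gamma(29/10, 19/5)
obs 2: x=-1/2 → posterior Inverse-Gamma(17/5, 19/5)
obs 3: x=-3/4 → posterior Inverse-Gamma(39/10, 613/160)
obs 4: x=4 → posterior Inverse-Gamma(22/5, 2233/160)
obs 5: x=2 → posterior Inverse-Gamma(49/10, 2733/160)
obs 6: x=-1/2 → posterior Inverse-Gamma(27/5, 2733/160)

2733/1024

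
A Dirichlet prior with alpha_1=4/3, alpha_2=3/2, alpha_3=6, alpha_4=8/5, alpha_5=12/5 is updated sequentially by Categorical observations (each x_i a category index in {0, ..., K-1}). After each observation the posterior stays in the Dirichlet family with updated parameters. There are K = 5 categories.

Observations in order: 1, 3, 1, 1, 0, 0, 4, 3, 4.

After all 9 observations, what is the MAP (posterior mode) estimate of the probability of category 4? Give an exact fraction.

obs 1: x=1 → posterior Dirichlet(4/3, 5/2, 6, 8/5, 12/5)
obs 2: x=3 → posterior Dirichlet(4/3, 5/2, 6, 13/5, 12/5)
obs 3: x=1 → posterior Dirichlet(4/3, 7/2, 6, 13/5, 12/5)
obs 4: x=1 → posterior Dirichlet(4/3, 9/2, 6, 13/5, 12/5)
obs 5: x=0 → posterior Dirichlet(7/3, 9/2, 6, 13/5, 12/5)
obs 6: x=0 → posterior Dirichlet(10/3, 9/2, 6, 13/5, 12/5)
obs 7: x=4 → posterior Dirichlet(10/3, 9/2, 6, 13/5, 17/5)
obs 8: x=3 → posterior Dirichlet(10/3, 9/2, 6, 18/5, 17/5)
obs 9: x=4 → posterior Dirichlet(10/3, 9/2, 6, 18/5, 22/5)

102/505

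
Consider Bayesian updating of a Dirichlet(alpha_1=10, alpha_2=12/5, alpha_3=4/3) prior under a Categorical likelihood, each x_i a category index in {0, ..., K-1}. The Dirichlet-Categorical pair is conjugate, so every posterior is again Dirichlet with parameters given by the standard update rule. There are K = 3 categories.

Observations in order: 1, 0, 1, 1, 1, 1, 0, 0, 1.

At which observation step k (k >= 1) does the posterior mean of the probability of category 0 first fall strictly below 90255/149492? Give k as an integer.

obs 1: x=1 → posterior Dirichlet(10, 17/5, 4/3)
obs 2: x=0 → posterior Dirichlet(11, 17/5, 4/3)
obs 3: x=1 → posterior Dirichlet(11, 22/5, 4/3)
obs 4: x=1 → posterior Dirichlet(11, 27/5, 4/3)
obs 5: x=1 → posterior Dirichlet(11, 32/5, 4/3)
obs 6: x=1 → posterior Dirichlet(11, 37/5, 4/3)
obs 7: x=0 → posterior Dirichlet(12, 37/5, 4/3)
obs 8: x=0 → posterior Dirichlet(13, 37/5, 4/3)
obs 9: x=1 → posterior Dirichlet(13, 42/5, 4/3)

k = 5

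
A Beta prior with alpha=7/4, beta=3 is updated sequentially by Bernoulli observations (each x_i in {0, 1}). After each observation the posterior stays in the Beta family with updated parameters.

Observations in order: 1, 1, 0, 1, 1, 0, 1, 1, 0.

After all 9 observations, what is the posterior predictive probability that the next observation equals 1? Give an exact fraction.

31/55

obs 1: x=1 → posterior Beta(11/4, 3)
obs 2: x=1 → posterior Beta(15/4, 3)
obs 3: x=0 → posterior Beta(15/4, 4)
obs 4: x=1 → posterior Beta(19/4, 4)
obs 5: x=1 → posterior Beta(23/4, 4)
obs 6: x=0 → posterior Beta(23/4, 5)
obs 7: x=1 → posterior Beta(27/4, 5)
obs 8: x=1 → posterior Beta(31/4, 5)
obs 9: x=0 → posterior Beta(31/4, 6)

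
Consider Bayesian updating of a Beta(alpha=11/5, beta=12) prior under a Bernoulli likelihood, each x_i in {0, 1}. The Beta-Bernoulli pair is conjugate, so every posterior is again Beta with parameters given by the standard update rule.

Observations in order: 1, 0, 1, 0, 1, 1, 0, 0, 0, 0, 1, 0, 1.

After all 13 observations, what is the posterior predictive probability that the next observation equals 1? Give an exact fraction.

41/136

obs 1: x=1 → posterior Beta(16/5, 12)
obs 2: x=0 → posterior Beta(16/5, 13)
obs 3: x=1 → posterior Beta(21/5, 13)
obs 4: x=0 → posterior Beta(21/5, 14)
obs 5: x=1 → posterior Beta(26/5, 14)
obs 6: x=1 → posterior Beta(31/5, 14)
obs 7: x=0 → posterior Beta(31/5, 15)
obs 8: x=0 → posterior Beta(31/5, 16)
obs 9: x=0 → posterior Beta(31/5, 17)
obs 10: x=0 → posterior Beta(31/5, 18)
obs 11: x=1 → posterior Beta(36/5, 18)
obs 12: x=0 → posterior Beta(36/5, 19)
obs 13: x=1 → posterior Beta(41/5, 19)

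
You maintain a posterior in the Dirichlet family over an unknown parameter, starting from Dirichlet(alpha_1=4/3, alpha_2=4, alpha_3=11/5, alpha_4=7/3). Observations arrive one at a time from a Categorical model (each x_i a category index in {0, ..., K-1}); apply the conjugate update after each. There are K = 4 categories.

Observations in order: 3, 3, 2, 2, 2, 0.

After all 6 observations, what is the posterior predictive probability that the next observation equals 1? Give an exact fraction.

obs 1: x=3 → posterior Dirichlet(4/3, 4, 11/5, 10/3)
obs 2: x=3 → posterior Dirichlet(4/3, 4, 11/5, 13/3)
obs 3: x=2 → posterior Dirichlet(4/3, 4, 16/5, 13/3)
obs 4: x=2 → posterior Dirichlet(4/3, 4, 21/5, 13/3)
obs 5: x=2 → posterior Dirichlet(4/3, 4, 26/5, 13/3)
obs 6: x=0 → posterior Dirichlet(7/3, 4, 26/5, 13/3)

30/119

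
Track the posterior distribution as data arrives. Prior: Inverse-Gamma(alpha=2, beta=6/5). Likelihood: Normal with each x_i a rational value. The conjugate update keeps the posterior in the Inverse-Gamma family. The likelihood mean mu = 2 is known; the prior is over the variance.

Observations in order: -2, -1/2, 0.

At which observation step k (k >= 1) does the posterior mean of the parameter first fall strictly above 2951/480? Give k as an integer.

k = 2

obs 1: x=-2 → posterior Inverse-Gamma(5/2, 46/5)
obs 2: x=-1/2 → posterior Inverse-Gamma(3, 493/40)
obs 3: x=0 → posterior Inverse-Gamma(7/2, 573/40)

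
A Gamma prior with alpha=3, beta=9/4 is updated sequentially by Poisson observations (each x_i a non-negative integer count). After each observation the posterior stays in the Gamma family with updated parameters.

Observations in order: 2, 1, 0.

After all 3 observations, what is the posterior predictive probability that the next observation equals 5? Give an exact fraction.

22131775991808/2384185791015625

obs 1: x=2 → posterior Gamma(5, 13/4)
obs 2: x=1 → posterior Gamma(6, 17/4)
obs 3: x=0 → posterior Gamma(6, 21/4)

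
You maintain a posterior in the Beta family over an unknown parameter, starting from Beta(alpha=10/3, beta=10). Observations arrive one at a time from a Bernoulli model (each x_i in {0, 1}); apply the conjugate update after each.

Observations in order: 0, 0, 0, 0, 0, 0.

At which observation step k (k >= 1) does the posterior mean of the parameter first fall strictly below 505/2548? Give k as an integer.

k = 4

obs 1: x=0 → posterior Beta(10/3, 11)
obs 2: x=0 → posterior Beta(10/3, 12)
obs 3: x=0 → posterior Beta(10/3, 13)
obs 4: x=0 → posterior Beta(10/3, 14)
obs 5: x=0 → posterior Beta(10/3, 15)
obs 6: x=0 → posterior Beta(10/3, 16)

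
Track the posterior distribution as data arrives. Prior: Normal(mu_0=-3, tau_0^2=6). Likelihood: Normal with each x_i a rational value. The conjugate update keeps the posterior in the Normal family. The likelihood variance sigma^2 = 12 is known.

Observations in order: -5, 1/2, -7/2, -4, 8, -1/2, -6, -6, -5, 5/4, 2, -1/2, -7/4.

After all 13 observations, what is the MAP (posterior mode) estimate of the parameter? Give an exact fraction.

-53/30

obs 1: x=-5 → posterior Normal(-11/3, 4)
obs 2: x=1/2 → posterior Normal(-21/8, 3)
obs 3: x=-7/2 → posterior Normal(-14/5, 12/5)
obs 4: x=-4 → posterior Normal(-3, 2)
obs 5: x=8 → posterior Normal(-10/7, 12/7)
obs 6: x=-1/2 → posterior Normal(-21/16, 3/2)
obs 7: x=-6 → posterior Normal(-11/6, 4/3)
obs 8: x=-6 → posterior Normal(-9/4, 6/5)
obs 9: x=-5 → posterior Normal(-5/2, 12/11)
obs 10: x=5/4 → posterior Normal(-35/16, 1)
obs 11: x=2 → posterior Normal(-97/52, 12/13)
obs 12: x=-1/2 → posterior Normal(-99/56, 6/7)
obs 13: x=-7/4 → posterior Normal(-53/30, 4/5)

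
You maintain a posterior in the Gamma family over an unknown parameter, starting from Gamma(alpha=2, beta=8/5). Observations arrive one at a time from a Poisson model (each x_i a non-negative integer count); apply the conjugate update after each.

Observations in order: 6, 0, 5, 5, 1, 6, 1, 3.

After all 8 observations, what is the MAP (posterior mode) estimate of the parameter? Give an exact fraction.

35/12

obs 1: x=6 → posterior Gamma(8, 13/5)
obs 2: x=0 → posterior Gamma(8, 18/5)
obs 3: x=5 → posterior Gamma(13, 23/5)
obs 4: x=5 → posterior Gamma(18, 28/5)
obs 5: x=1 → posterior Gamma(19, 33/5)
obs 6: x=6 → posterior Gamma(25, 38/5)
obs 7: x=1 → posterior Gamma(26, 43/5)
obs 8: x=3 → posterior Gamma(29, 48/5)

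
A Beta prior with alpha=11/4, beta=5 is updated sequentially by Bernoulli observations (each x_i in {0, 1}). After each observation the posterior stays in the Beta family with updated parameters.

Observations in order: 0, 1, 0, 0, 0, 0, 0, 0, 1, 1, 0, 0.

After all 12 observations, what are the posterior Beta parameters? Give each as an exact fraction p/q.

obs 1: x=0 → posterior Beta(11/4, 6)
obs 2: x=1 → posterior Beta(15/4, 6)
obs 3: x=0 → posterior Beta(15/4, 7)
obs 4: x=0 → posterior Beta(15/4, 8)
obs 5: x=0 → posterior Beta(15/4, 9)
obs 6: x=0 → posterior Beta(15/4, 10)
obs 7: x=0 → posterior Beta(15/4, 11)
obs 8: x=0 → posterior Beta(15/4, 12)
obs 9: x=1 → posterior Beta(19/4, 12)
obs 10: x=1 → posterior Beta(23/4, 12)
obs 11: x=0 → posterior Beta(23/4, 13)
obs 12: x=0 → posterior Beta(23/4, 14)

alpha=23/4, beta=14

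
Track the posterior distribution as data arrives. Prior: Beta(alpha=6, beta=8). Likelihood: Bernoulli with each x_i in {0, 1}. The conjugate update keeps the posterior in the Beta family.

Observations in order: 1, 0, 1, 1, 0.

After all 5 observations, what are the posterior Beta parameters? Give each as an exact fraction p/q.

alpha=9, beta=10

obs 1: x=1 → posterior Beta(7, 8)
obs 2: x=0 → posterior Beta(7, 9)
obs 3: x=1 → posterior Beta(8, 9)
obs 4: x=1 → posterior Beta(9, 9)
obs 5: x=0 → posterior Beta(9, 10)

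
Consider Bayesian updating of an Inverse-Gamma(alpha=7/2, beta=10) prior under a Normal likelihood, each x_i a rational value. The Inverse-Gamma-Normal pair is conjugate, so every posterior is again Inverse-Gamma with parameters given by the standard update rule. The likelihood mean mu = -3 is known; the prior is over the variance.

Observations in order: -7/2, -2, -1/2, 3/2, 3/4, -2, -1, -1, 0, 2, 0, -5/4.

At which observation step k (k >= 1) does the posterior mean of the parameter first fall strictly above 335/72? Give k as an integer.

k = 4

obs 1: x=-7/2 → posterior Inverse-Gamma(4, 81/8)
obs 2: x=-2 → posterior Inverse-Gamma(9/2, 85/8)
obs 3: x=-1/2 → posterior Inverse-Gamma(5, 55/4)
obs 4: x=3/2 → posterior Inverse-Gamma(11/2, 191/8)
obs 5: x=3/4 → posterior Inverse-Gamma(6, 989/32)
obs 6: x=-2 → posterior Inverse-Gamma(13/2, 1005/32)
obs 7: x=-1 → posterior Inverse-Gamma(7, 1069/32)
obs 8: x=-1 → posterior Inverse-Gamma(15/2, 1133/32)
obs 9: x=0 → posterior Inverse-Gamma(8, 1277/32)
obs 10: x=2 → posterior Inverse-Gamma(17/2, 1677/32)
obs 11: x=0 → posterior Inverse-Gamma(9, 1821/32)
obs 12: x=-5/4 → posterior Inverse-Gamma(19/2, 935/16)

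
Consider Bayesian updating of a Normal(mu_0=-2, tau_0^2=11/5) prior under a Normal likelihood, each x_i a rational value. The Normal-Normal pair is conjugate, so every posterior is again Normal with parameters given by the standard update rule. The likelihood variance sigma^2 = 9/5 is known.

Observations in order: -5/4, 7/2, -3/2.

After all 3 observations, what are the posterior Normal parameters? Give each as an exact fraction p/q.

mu_0=-13/56, tau_0^2=33/70

obs 1: x=-5/4 → posterior Normal(-127/80, 99/100)
obs 2: x=7/2 → posterior Normal(27/124, 99/155)
obs 3: x=-3/2 → posterior Normal(-13/56, 33/70)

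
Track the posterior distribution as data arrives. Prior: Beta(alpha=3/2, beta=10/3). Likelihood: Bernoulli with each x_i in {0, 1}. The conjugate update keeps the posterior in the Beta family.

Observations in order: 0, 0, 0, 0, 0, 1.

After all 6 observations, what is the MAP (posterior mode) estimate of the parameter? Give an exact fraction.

9/53

obs 1: x=0 → posterior Beta(3/2, 13/3)
obs 2: x=0 → posterior Beta(3/2, 16/3)
obs 3: x=0 → posterior Beta(3/2, 19/3)
obs 4: x=0 → posterior Beta(3/2, 22/3)
obs 5: x=0 → posterior Beta(3/2, 25/3)
obs 6: x=1 → posterior Beta(5/2, 25/3)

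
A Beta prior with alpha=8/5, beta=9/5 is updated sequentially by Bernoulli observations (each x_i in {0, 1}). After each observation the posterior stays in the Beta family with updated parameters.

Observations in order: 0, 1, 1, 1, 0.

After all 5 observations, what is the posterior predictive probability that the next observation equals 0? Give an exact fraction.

19/42

obs 1: x=0 → posterior Beta(8/5, 14/5)
obs 2: x=1 → posterior Beta(13/5, 14/5)
obs 3: x=1 → posterior Beta(18/5, 14/5)
obs 4: x=1 → posterior Beta(23/5, 14/5)
obs 5: x=0 → posterior Beta(23/5, 19/5)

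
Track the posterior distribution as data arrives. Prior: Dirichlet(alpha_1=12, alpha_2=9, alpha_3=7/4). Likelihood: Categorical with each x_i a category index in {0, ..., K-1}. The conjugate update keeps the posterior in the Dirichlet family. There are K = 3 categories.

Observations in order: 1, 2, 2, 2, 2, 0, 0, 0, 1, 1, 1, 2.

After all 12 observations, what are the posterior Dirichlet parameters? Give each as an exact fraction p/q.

obs 1: x=1 → posterior Dirichlet(12, 10, 7/4)
obs 2: x=2 → posterior Dirichlet(12, 10, 11/4)
obs 3: x=2 → posterior Dirichlet(12, 10, 15/4)
obs 4: x=2 → posterior Dirichlet(12, 10, 19/4)
obs 5: x=2 → posterior Dirichlet(12, 10, 23/4)
obs 6: x=0 → posterior Dirichlet(13, 10, 23/4)
obs 7: x=0 → posterior Dirichlet(14, 10, 23/4)
obs 8: x=0 → posterior Dirichlet(15, 10, 23/4)
obs 9: x=1 → posterior Dirichlet(15, 11, 23/4)
obs 10: x=1 → posterior Dirichlet(15, 12, 23/4)
obs 11: x=1 → posterior Dirichlet(15, 13, 23/4)
obs 12: x=2 → posterior Dirichlet(15, 13, 27/4)

alpha_1=15, alpha_2=13, alpha_3=27/4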